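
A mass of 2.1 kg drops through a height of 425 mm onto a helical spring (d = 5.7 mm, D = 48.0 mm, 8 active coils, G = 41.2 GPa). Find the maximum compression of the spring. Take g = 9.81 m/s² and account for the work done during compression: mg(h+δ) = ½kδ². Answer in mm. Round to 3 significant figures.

k = Gd⁴/(8D³N_a) = (41.2×10³)(5.7⁴)/(8·48.0³·8) = 6.1446 N/mm
W = mg = 2.1 × 9.81 = 20.601 N
½kδ² − Wδ − Wh = 0 → δ = (W + √(W² + 2kWh))/k
δ = (20.601 + √(424.4 + 107597))/6.1446 = (20.601 + 328.67)/6.1446 = 56.841 mm

56.8 mm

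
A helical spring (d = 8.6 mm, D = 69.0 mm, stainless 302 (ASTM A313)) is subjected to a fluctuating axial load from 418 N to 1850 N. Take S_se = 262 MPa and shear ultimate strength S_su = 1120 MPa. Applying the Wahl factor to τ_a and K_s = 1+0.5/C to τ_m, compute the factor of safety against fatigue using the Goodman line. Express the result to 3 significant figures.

C = D/d = 69.0/8.6 = 8.0233; K_W = (4C−1)/(4C−4)+0.615/C = 1.1834; K_s = 1+0.5/C = 1.0623
F_a = (F_max−F_min)/2 = 716 N; F_m = (F_max+F_min)/2 = 1134 N
τ_a = K_W·8F_aD/(πd³) = 1.1834 × 197.79 = 234.07 MPa
τ_m = K_s·8F_mD/(πd³) = 1.0623 × 313.26 = 332.78 MPa
Goodman: 1/n_f = τ_a/S_se + τ_m/S_su = 234.07/262 + 332.78/1120 = 0.89341 + 0.29713 = 1.1905
n_f = 1/1.1905 = 0.84

0.840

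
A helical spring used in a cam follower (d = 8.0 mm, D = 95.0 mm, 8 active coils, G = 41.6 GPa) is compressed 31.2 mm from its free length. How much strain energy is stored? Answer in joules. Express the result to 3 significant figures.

k = Gd⁴/(8D³N_a) = (41.6×10³)(8.0⁴)/(8·95.0³·8) = 3.1053 N/mm
U = ½kδ² = 0.5 × 3.1053 × 31.2² = 1511.4 N·mm = 1.5114 J

1.51 J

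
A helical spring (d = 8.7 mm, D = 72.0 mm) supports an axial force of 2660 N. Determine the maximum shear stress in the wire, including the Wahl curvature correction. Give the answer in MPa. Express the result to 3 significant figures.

872 MPa

Spring index C = D/d = 72.0/8.7 = 8.2759
K_W = (4C−1)/(4C−4) + 0.615/C = 32.103/29.103 + 0.0743 = 1.1774
τ₀ = 8FD/(πd³) = 8·2660·72.0/(π·8.7³) = 1.53216e+06/2068.7 = 740.62 MPa
τ_max = K·τ₀ = 1.1774 × 740.62 = 872 MPa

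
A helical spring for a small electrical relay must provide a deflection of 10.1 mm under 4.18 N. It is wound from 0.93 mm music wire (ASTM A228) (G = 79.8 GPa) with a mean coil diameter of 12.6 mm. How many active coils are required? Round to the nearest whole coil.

Required rate k = F/δ = 4.18/10.1 = 0.41386 N/mm
N_a = Gd⁴/(8D³k) = (79.8×10³ × 0.93⁴)/(8 × 12.6³ × 0.41386)
    = 59694.6 / 6623.03 = 9.013 → 9 coils

9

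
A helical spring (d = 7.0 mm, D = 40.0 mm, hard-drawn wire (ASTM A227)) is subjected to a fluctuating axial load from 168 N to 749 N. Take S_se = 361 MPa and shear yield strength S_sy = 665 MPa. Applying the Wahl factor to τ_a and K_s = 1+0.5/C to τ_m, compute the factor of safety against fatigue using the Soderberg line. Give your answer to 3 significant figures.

1.90

C = D/d = 40.0/7.0 = 5.7143; K_W = (4C−1)/(4C−4)+0.615/C = 1.2667; K_s = 1+0.5/C = 1.0875
F_a = (F_max−F_min)/2 = 290.5 N; F_m = (F_max+F_min)/2 = 458.5 N
τ_a = K_W·8F_aD/(πd³) = 1.2667 × 86.268 = 109.28 MPa
τ_m = K_s·8F_mD/(πd³) = 1.0875 × 136.16 = 148.07 MPa
Soderberg: 1/n_f = τ_a/S_se + τ_m/S_sy = 109.28/361 + 148.07/665 = 0.30271 + 0.22267 = 0.52537
n_f = 1/0.52537 = 1.903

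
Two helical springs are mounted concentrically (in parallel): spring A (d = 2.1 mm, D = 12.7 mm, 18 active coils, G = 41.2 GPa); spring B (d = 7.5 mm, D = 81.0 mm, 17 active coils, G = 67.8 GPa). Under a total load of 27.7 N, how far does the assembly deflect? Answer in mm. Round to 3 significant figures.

k_A = Gd⁴/(8D³N_a) = (41.2×10³)(2.1⁴)/(8·12.7³·18) = 2.7164 N/mm
k_B = Gd⁴/(8D³N_a) = (67.8×10³)(7.5⁴)/(8·81.0³·17) = 2.9681 N/mm
Parallel: k_eq = 2.7164 + 2.9681 = 5.6846 N/mm
δ = F/k_eq = 27.7/5.6846 = 4.8728 mm

4.87 mm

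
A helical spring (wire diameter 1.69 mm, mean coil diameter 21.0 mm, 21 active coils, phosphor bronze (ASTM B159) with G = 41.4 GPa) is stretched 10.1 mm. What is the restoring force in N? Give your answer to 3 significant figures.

2.19 N

k = Gd⁴/(8D³N_a) = (41.4×10³)(1.69⁴)/(8·21.0³·21) = 0.21706 N/mm
F = k·δ = 0.21706 × 10.1 = 2.1923 N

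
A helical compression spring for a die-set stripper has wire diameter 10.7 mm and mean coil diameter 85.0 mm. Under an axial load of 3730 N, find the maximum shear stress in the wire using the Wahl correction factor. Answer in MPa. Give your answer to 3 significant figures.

Spring index C = D/d = 85.0/10.7 = 7.9439
K_W = (4C−1)/(4C−4) + 0.615/C = 30.776/27.776 + 0.0774 = 1.1854
τ₀ = 8FD/(πd³) = 8·3730·85.0/(π·10.7³) = 2.5364e+06/3848.6 = 659.05 MPa
τ_max = K·τ₀ = 1.1854 × 659.05 = 781.25 MPa

781 MPa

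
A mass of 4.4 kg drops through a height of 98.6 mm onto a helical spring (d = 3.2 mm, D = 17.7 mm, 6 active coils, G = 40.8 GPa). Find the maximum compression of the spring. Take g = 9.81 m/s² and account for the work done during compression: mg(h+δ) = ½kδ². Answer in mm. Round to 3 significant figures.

25.9 mm

k = Gd⁴/(8D³N_a) = (40.8×10³)(3.2⁴)/(8·17.7³·6) = 16.073 N/mm
W = mg = 4.4 × 9.81 = 43.164 N
½kδ² − Wδ − Wh = 0 → δ = (W + √(W² + 2kWh))/k
δ = (43.164 + √(1863.1 + 136813))/16.073 = (43.164 + 372.39)/16.073 = 25.854 mm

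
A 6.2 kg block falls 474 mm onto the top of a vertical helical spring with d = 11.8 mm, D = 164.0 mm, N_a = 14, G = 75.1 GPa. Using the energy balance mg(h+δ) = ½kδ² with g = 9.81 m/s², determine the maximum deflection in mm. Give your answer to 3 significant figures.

162 mm

k = Gd⁴/(8D³N_a) = (75.1×10³)(11.8⁴)/(8·164.0³·14) = 2.9473 N/mm
W = mg = 6.2 × 9.81 = 60.822 N
½kδ² − Wδ − Wh = 0 → δ = (W + √(W² + 2kWh))/k
δ = (60.822 + √(3699.3 + 169937))/2.9473 = (60.822 + 416.7)/2.9473 = 162.02 mm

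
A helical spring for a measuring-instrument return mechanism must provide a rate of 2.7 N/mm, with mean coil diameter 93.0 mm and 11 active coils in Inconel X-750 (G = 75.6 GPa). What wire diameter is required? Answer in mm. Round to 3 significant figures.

7.09 mm

d = (8D³N_a·k / G)^(1/4) = (8·93.0³·11·2.7 / (75.6×10³))^0.25
  = (2528)^0.25 = 7.0908 mm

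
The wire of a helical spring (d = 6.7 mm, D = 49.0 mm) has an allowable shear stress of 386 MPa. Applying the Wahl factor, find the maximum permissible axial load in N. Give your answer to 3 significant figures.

C = D/d = 49.0/6.7 = 7.3134
K_W = (4C−1)/(4C−4) + 0.615/C = 28.254/25.254 + 0.0841 = 1.2029
τ_max = K·8FD/(πd³) → F_max = τ_allow·πd³/(8DK)
F_max = 386·π·6.7³/(8·49.0·1.2029) = 3.6472e+05/471.53 = 773.48 N

773 N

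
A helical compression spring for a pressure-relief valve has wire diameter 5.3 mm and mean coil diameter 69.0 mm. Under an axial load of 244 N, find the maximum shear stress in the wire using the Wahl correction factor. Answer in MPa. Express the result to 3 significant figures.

320 MPa

Spring index C = D/d = 69.0/5.3 = 13.0189
K_W = (4C−1)/(4C−4) + 0.615/C = 51.075/48.075 + 0.0472 = 1.1096
τ₀ = 8FD/(πd³) = 8·244·69.0/(π·5.3³) = 134688/467.71 = 287.97 MPa
τ_max = K·τ₀ = 1.1096 × 287.97 = 319.55 MPa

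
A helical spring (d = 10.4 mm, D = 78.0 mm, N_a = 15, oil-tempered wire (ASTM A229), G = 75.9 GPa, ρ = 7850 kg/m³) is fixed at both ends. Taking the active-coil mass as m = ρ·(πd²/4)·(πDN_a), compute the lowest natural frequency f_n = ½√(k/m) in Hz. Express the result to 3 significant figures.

39.9 Hz

k = Gd⁴/(8D³N_a) = (75.9×10³)(10.4⁴)/(8·78.0³·15) = 15.592 N/mm = 15592 N/m
Wire length L = πDN_a = π·78.0·15 = 3675.7 mm
m = ρ·(πd²/4)·L = 7850 × 84.949×10⁻⁶ m² × 3.6757 m = 2.4511 kg
f_n = ½√(k/m) = 0.5·√(15592/2.4511) = 0.5·√(6361.3) = 39.879 Hz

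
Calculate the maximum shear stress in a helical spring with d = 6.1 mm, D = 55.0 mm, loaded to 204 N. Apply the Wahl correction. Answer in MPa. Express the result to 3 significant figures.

146 MPa

Spring index C = D/d = 55.0/6.1 = 9.0164
K_W = (4C−1)/(4C−4) + 0.615/C = 35.066/32.066 + 0.0682 = 1.1618
τ₀ = 8FD/(πd³) = 8·204·55.0/(π·6.1³) = 89760/713.08 = 125.88 MPa
τ_max = K·τ₀ = 1.1618 × 125.88 = 146.24 MPa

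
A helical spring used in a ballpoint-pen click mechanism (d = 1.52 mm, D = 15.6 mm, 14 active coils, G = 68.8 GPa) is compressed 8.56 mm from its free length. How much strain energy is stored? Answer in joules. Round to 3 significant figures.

k = Gd⁴/(8D³N_a) = (68.8×10³)(1.52⁴)/(8·15.6³·14) = 0.86372 N/mm
U = ½kδ² = 0.5 × 0.86372 × 8.56² = 31.644 N·mm = 0.031644 J

0.0316 J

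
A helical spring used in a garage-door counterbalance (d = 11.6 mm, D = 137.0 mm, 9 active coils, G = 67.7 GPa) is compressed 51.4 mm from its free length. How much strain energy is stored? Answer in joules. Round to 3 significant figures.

k = Gd⁴/(8D³N_a) = (67.7×10³)(11.6⁴)/(8·137.0³·9) = 6.621 N/mm
U = ½kδ² = 0.5 × 6.621 × 51.4² = 8746.3 N·mm = 8.7463 J

8.75 J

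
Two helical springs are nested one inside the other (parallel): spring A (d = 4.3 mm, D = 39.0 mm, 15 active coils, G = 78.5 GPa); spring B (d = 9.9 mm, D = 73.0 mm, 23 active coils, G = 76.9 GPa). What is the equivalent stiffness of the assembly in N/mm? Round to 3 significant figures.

14.1 N/mm

k_A = Gd⁴/(8D³N_a) = (78.5×10³)(4.3⁴)/(8·39.0³·15) = 3.7702 N/mm
k_B = Gd⁴/(8D³N_a) = (76.9×10³)(9.9⁴)/(8·73.0³·23) = 10.32 N/mm
Parallel: k_eq = 3.7702 + 10.32 = 14.09 N/mm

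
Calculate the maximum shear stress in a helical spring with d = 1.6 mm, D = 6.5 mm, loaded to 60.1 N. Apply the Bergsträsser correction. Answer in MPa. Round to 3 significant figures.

335 MPa

Spring index C = D/d = 6.5/1.6 = 4.0625
K_B = (4C+2)/(4C−3) = 18.250/13.250 = 1.3774
τ₀ = 8FD/(πd³) = 8·60.1·6.5/(π·1.6³) = 3125.2/12.868 = 242.87 MPa
τ_max = K·τ₀ = 1.3774 × 242.87 = 334.51 MPa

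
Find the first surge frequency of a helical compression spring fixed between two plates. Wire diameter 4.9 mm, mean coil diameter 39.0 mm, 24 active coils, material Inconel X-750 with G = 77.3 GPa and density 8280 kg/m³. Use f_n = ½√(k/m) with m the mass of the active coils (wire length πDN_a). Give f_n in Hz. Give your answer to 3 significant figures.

46.2 Hz

k = Gd⁴/(8D³N_a) = (77.3×10³)(4.9⁴)/(8·39.0³·24) = 3.9126 N/mm = 3912.6 N/m
Wire length L = πDN_a = π·39.0·24 = 2940.5 mm
m = ρ·(πd²/4)·L = 8280 × 18.857×10⁻⁶ m² × 2.9405 m = 0.45913 kg
f_n = ½√(k/m) = 0.5·√(3912.6/0.45913) = 0.5·√(8521.8) = 46.157 Hz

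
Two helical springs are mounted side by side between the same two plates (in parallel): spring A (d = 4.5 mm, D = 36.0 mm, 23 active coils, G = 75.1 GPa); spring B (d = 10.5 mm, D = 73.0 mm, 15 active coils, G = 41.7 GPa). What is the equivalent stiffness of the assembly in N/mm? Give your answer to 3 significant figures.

k_A = Gd⁴/(8D³N_a) = (75.1×10³)(4.5⁴)/(8·36.0³·23) = 3.5873 N/mm
k_B = Gd⁴/(8D³N_a) = (41.7×10³)(10.5⁴)/(8·73.0³·15) = 10.858 N/mm
Parallel: k_eq = 3.5873 + 10.858 = 14.445 N/mm

14.4 N/mm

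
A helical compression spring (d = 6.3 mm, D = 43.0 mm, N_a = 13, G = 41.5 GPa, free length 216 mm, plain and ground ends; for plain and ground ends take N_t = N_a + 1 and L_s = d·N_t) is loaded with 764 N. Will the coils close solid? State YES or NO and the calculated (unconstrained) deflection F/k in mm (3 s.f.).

NO, δ = 96.6 mm

k = Gd⁴/(8D³N_a) = (41.5×10³)(6.3⁴)/(8·43.0³·13) = 7.9063 N/mm
N_t = 14; L_s = 6.3·14 = 88.2 mm; δ_solid = L₀ − L_s = 216 − 88.2 = 127.8 mm
δ = F/k = 764/7.9063 = 96.632 mm
δ < δ_solid → spring does not go solid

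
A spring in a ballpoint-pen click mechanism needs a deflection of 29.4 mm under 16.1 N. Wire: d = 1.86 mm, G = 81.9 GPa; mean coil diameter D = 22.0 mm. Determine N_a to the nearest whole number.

21

Required rate k = F/δ = 16.1/29.4 = 0.54762 N/mm
N_a = Gd⁴/(8D³k) = (81.9×10³ × 1.86⁴)/(8 × 22.0³ × 0.54762)
    = 980247 / 46648.4 = 21.01 → 21 coils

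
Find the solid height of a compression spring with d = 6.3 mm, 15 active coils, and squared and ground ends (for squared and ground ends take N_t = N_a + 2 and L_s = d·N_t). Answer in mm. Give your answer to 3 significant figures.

107 mm

squared and ground ends: N_t = N_a + 2 = 15 + 2 = 17
L_s = d·N_t = 6.3 × 17 = 107.1 mm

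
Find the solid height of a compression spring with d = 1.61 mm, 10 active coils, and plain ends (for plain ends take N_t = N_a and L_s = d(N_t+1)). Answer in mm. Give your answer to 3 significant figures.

17.7 mm

plain ends: N_t = N_a = 10
L_s = d·(N_t+1) = 1.61 × 11 = 17.71 mm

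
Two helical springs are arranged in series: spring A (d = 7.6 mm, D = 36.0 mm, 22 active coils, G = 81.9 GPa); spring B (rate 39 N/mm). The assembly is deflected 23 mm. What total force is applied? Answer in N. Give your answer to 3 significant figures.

k_A = Gd⁴/(8D³N_a) = (81.9×10³)(7.6⁴)/(8·36.0³·22) = 33.275 N/mm
Series: 1/k_eq = 1/33.275 + 1/39 = 0.055694; k_eq = 17.955 N/mm
F = k_eq·δ = 17.955·23 = 412.97 N

413 N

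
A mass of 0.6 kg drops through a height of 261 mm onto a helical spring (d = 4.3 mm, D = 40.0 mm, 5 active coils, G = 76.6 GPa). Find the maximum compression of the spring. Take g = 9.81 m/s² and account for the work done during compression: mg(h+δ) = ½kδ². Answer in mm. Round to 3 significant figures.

k = Gd⁴/(8D³N_a) = (76.6×10³)(4.3⁴)/(8·40.0³·5) = 10.23 N/mm
W = mg = 0.6 × 9.81 = 5.886 N
½kδ² − Wδ − Wh = 0 → δ = (W + √(W² + 2kWh))/k
δ = (5.886 + √(34.645 + 31430.7))/10.23 = (5.886 + 177.38)/10.23 = 17.916 mm

17.9 mm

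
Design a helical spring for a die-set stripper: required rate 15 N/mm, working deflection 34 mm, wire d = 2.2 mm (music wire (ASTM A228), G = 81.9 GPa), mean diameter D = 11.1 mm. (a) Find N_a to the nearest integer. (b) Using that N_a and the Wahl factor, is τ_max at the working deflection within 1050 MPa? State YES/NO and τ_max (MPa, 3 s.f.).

(a) 12 coils; (b) NO, τ_max = 1720 MPa

N_a = Gd⁴/(8D³k) = (81.9×10³)(2.2⁴)/(8·11.1³·15) = 11.69 → N_a = 12
Actual rate k = Gd⁴/(8D³·12) = 14.613 N/mm
Working load F = kδ = 14.613·34 = 496.84 N
C = 11.1/2.2 = 5.0455; K_W = (4C−1)/(4C−4)+0.615/C = 1.3073
τ_max = K_W·8FD/(πd³) = 1.3073·1318.9 = 1724.2 MPa
τ_max > 1050 MPa → exceeds allowable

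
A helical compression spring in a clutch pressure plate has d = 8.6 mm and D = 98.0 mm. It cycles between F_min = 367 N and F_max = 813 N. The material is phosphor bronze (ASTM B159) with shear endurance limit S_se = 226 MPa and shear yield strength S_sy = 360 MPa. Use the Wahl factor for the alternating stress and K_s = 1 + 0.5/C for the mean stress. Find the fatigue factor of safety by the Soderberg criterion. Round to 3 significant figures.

0.903

C = D/d = 98.0/8.6 = 11.3953; K_W = (4C−1)/(4C−4)+0.615/C = 1.1261; K_s = 1+0.5/C = 1.0439
F_a = (F_max−F_min)/2 = 223 N; F_m = (F_max+F_min)/2 = 590 N
τ_a = K_W·8F_aD/(πd³) = 1.1261 × 87.493 = 98.528 MPa
τ_m = K_s·8F_mD/(πd³) = 1.0439 × 231.48 = 241.64 MPa
Soderberg: 1/n_f = τ_a/S_se + τ_m/S_sy = 98.528/226 + 241.64/360 = 0.43596 + 0.67123 = 1.1072
n_f = 1/1.1072 = 0.9032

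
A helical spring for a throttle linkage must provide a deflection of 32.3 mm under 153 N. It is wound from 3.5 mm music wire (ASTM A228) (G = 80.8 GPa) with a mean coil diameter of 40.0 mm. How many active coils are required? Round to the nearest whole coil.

Required rate k = F/δ = 153/32.3 = 4.7368 N/mm
N_a = Gd⁴/(8D³k) = (80.8×10³ × 3.5⁴)/(8 × 40.0³ × 4.7368)
    = 1.2125e+07 / 2.42526e+06 = 4.999 → 5 coils

5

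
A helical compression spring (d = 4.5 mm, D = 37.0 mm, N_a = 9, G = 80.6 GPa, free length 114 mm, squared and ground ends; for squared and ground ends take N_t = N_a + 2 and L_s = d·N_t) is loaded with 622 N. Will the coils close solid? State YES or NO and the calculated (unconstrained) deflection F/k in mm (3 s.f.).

YES, δ = 68.6 mm

k = Gd⁴/(8D³N_a) = (80.6×10³)(4.5⁴)/(8·37.0³·9) = 9.0625 N/mm
N_t = 11; L_s = 4.5·11 = 49.5 mm; δ_solid = L₀ − L_s = 114 − 49.5 = 64.5 mm
δ = F/k = 622/9.0625 = 68.635 mm
δ ≥ δ_solid → spring goes solid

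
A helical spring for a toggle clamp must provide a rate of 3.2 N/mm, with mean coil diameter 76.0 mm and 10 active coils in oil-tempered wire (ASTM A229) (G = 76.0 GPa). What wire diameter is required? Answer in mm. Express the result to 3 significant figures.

6.20 mm

d = (8D³N_a·k / G)^(1/4) = (8·76.0³·10·3.2 / (76.0×10³))^0.25
  = (1478.7)^0.25 = 6.2011 mm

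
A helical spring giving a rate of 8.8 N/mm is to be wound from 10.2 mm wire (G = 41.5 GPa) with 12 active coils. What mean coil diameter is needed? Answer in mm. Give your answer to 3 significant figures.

81.0 mm

D = (Gd⁴/(8N_a·k))^(1/3) = (41.5×10³·10.2⁴/(8·12·8.8))^(1/3)
  = (531735)^(1/3) = 81.0149 mm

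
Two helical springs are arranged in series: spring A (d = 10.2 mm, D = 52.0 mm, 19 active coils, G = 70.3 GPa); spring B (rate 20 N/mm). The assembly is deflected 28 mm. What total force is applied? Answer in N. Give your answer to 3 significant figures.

359 N

k_A = Gd⁴/(8D³N_a) = (70.3×10³)(10.2⁴)/(8·52.0³·19) = 35.604 N/mm
Series: 1/k_eq = 1/35.604 + 1/20 = 0.078086; k_eq = 12.806 N/mm
F = k_eq·δ = 12.806·28 = 358.58 N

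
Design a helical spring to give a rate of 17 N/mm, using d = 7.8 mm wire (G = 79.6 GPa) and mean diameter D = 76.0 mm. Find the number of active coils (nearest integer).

N_a = Gd⁴/(8D³k) = (79.6×10³ × 7.8⁴)/(8 × 76.0³ × 17)
    = 2.9464e+08 / 5.97007e+07 = 4.935 → 5 coils

5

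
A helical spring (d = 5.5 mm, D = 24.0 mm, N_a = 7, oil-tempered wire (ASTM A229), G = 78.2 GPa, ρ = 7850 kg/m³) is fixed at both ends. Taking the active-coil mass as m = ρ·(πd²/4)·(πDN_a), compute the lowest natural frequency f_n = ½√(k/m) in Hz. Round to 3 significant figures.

485 Hz

k = Gd⁴/(8D³N_a) = (78.2×10³)(5.5⁴)/(8·24.0³·7) = 92.435 N/mm = 92435 N/m
Wire length L = πDN_a = π·24.0·7 = 527.79 mm
m = ρ·(πd²/4)·L = 7850 × 23.758×10⁻⁶ m² × 0.52779 m = 0.098434 kg
f_n = ½√(k/m) = 0.5·√(92435/0.098434) = 0.5·√(9.3906e+05) = 484.52 Hz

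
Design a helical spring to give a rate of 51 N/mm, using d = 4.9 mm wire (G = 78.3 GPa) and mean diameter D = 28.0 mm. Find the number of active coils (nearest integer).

N_a = Gd⁴/(8D³k) = (78.3×10³ × 4.9⁴)/(8 × 28.0³ × 51)
    = 4.51384e+07 / 8.95642e+06 = 5.04 → 5 coils

5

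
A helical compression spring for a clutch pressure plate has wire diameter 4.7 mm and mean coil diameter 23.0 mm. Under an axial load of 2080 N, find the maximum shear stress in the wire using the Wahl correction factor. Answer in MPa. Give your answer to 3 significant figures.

Spring index C = D/d = 23.0/4.7 = 4.8936
K_W = (4C−1)/(4C−4) + 0.615/C = 18.574/15.574 + 0.1257 = 1.3183
τ₀ = 8FD/(πd³) = 8·2080·23.0/(π·4.7³) = 382720/326.17 = 1173.4 MPa
τ_max = K·τ₀ = 1.3183 × 1173.4 = 1546.9 MPa

1550 MPa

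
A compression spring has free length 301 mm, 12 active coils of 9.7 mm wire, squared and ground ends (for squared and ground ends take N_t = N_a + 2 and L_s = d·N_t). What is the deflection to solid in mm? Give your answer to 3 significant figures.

165 mm

N_t = 14; L_s = 9.7·14 = 135.8 mm
δ_solid = L₀ − L_s = 301 − 135.8 = 165.2 mm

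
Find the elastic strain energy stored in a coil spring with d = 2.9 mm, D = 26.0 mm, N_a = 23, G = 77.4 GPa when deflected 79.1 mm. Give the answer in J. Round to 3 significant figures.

k = Gd⁴/(8D³N_a) = (77.4×10³)(2.9⁴)/(8·26.0³·23) = 1.6928 N/mm
U = ½kδ² = 0.5 × 1.6928 × 79.1² = 5295.6 N·mm = 5.2956 J

5.30 J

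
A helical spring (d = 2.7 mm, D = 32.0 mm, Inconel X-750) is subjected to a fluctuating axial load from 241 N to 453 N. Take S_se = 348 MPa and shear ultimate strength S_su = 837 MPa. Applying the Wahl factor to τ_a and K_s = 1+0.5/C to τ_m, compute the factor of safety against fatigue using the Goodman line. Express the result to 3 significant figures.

0.312

C = D/d = 32.0/2.7 = 11.8519; K_W = (4C−1)/(4C−4)+0.615/C = 1.1210; K_s = 1+0.5/C = 1.0422
F_a = (F_max−F_min)/2 = 106 N; F_m = (F_max+F_min)/2 = 347 N
τ_a = K_W·8F_aD/(πd³) = 1.1210 × 438.84 = 491.94 MPa
τ_m = K_s·8F_mD/(πd³) = 1.0422 × 1436.6 = 1497.2 MPa
Goodman: 1/n_f = τ_a/S_se + τ_m/S_su = 491.94/348 + 1497.2/837 = 1.41362 + 1.78875 = 3.2024
n_f = 1/3.2024 = 0.3123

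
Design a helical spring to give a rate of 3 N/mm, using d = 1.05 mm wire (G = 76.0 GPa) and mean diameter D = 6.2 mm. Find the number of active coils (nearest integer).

N_a = Gd⁴/(8D³k) = (76.0×10³ × 1.05⁴)/(8 × 6.2³ × 3)
    = 92378.5 / 5719.87 = 16.15 → 16 coils

16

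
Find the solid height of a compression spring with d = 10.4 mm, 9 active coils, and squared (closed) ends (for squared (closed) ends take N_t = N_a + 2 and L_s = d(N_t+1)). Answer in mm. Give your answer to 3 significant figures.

squared (closed) ends: N_t = N_a + 2 = 9 + 2 = 11
L_s = d·(N_t+1) = 10.4 × 12 = 124.8 mm

125 mm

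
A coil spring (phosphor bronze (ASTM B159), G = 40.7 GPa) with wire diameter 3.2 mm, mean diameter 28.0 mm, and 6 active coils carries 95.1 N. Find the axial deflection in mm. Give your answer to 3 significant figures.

k = Gd⁴/(8D³N_a) = (40.7×10³)(3.2⁴)/(8·28.0³·6) = 4.0502 N/mm
δ = F/k = 95.1 / 4.0502 = 23.48 mm

23.5 mm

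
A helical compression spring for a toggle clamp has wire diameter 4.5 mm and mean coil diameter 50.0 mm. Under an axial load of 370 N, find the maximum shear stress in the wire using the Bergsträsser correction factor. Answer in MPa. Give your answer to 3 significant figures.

579 MPa

Spring index C = D/d = 50.0/4.5 = 11.1111
K_B = (4C+2)/(4C−3) = 46.444/41.444 = 1.1206
τ₀ = 8FD/(πd³) = 8·370·50.0/(π·4.5³) = 148000/286.28 = 516.98 MPa
τ_max = K·τ₀ = 1.1206 × 516.98 = 579.35 MPa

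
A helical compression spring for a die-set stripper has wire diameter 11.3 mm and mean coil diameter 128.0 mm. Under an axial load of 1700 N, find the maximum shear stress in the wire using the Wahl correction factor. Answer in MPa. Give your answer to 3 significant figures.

433 MPa

Spring index C = D/d = 128.0/11.3 = 11.3274
K_W = (4C−1)/(4C−4) + 0.615/C = 44.310/41.310 + 0.0543 = 1.1269
τ₀ = 8FD/(πd³) = 8·1700·128.0/(π·11.3³) = 1.7408e+06/4533 = 384.03 MPa
τ_max = K·τ₀ = 1.1269 × 384.03 = 432.77 MPa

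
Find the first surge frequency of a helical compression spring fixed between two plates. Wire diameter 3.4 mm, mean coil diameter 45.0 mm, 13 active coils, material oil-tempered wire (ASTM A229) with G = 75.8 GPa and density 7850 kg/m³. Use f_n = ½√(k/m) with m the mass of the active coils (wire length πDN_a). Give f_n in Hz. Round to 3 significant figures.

45.2 Hz

k = Gd⁴/(8D³N_a) = (75.8×10³)(3.4⁴)/(8·45.0³·13) = 1.0688 N/mm = 1068.8 N/m
Wire length L = πDN_a = π·45.0·13 = 1837.8 mm
m = ρ·(πd²/4)·L = 7850 × 9.0792×10⁻⁶ m² × 1.8378 m = 0.13099 kg
f_n = ½√(k/m) = 0.5·√(1068.8/0.13099) = 0.5·√(8160) = 45.166 Hz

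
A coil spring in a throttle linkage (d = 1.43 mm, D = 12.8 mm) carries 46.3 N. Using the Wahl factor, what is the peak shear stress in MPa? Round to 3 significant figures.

600 MPa

Spring index C = D/d = 12.8/1.43 = 8.9510
K_W = (4C−1)/(4C−4) + 0.615/C = 34.804/31.804 + 0.0687 = 1.1630
τ₀ = 8FD/(πd³) = 8·46.3·12.8/(π·1.43³) = 4741.12/9.1867 = 516.09 MPa
τ_max = K·τ₀ = 1.1630 × 516.09 = 600.23 MPa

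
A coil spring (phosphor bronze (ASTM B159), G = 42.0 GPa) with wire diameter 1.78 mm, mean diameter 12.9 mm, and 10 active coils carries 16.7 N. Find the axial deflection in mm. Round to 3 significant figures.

k = Gd⁴/(8D³N_a) = (42.0×10³)(1.78⁴)/(8·12.9³·10) = 2.4551 N/mm
δ = F/k = 16.7 / 2.4551 = 6.8022 mm

6.80 mm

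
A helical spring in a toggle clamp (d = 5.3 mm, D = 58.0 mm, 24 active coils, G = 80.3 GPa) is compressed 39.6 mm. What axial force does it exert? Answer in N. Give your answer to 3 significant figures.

k = Gd⁴/(8D³N_a) = (80.3×10³)(5.3⁴)/(8·58.0³·24) = 1.6914 N/mm
F = k·δ = 1.6914 × 39.6 = 66.978 N

67.0 N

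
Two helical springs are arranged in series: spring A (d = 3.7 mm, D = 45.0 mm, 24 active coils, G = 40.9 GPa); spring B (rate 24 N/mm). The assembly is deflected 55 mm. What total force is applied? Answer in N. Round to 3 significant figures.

k_A = Gd⁴/(8D³N_a) = (40.9×10³)(3.7⁴)/(8·45.0³·24) = 0.43812 N/mm
Series: 1/k_eq = 1/0.43812 + 1/24 = 2.3242; k_eq = 0.43026 N/mm
F = k_eq·δ = 0.43026·55 = 23.665 N

23.7 N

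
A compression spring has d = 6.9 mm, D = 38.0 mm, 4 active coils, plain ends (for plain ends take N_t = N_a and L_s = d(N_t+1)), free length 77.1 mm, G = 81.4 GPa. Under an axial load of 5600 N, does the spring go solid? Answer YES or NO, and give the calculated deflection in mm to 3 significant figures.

k = Gd⁴/(8D³N_a) = (81.4×10³)(6.9⁴)/(8·38.0³·4) = 105.08 N/mm
N_t = 4; L_s = 6.9·5 = 34.5 mm; δ_solid = L₀ − L_s = 77.1 − 34.5 = 42.6 mm
δ = F/k = 5600/105.08 = 53.293 mm
δ ≥ δ_solid → spring goes solid

YES, δ = 53.3 mm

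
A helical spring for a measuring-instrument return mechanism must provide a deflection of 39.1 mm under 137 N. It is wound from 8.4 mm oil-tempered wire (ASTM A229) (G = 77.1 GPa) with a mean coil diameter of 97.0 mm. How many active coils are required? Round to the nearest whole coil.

Required rate k = F/δ = 137/39.1 = 3.5038 N/mm
N_a = Gd⁴/(8D³k) = (77.1×10³ × 8.4⁴)/(8 × 97.0³ × 3.5038)
    = 3.83859e+08 / 2.55829e+07 = 15 → 15 coils

15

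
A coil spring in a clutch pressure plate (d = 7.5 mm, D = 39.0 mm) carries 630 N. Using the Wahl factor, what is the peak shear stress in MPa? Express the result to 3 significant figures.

Spring index C = D/d = 39.0/7.5 = 5.2000
K_W = (4C−1)/(4C−4) + 0.615/C = 19.800/16.800 + 0.1183 = 1.2968
τ₀ = 8FD/(πd³) = 8·630·39.0/(π·7.5³) = 196560/1325.4 = 148.31 MPa
τ_max = K·τ₀ = 1.2968 × 148.31 = 192.33 MPa

192 MPa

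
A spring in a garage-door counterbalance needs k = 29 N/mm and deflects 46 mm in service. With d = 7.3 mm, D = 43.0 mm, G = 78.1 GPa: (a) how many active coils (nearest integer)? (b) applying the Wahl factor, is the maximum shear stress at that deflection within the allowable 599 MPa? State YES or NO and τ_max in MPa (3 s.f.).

N_a = Gd⁴/(8D³k) = (78.1×10³)(7.3⁴)/(8·43.0³·29) = 12.02 → N_a = 12
Actual rate k = Gd⁴/(8D³·12) = 29.058 N/mm
Working load F = kδ = 29.058·46 = 1336.7 N
C = 43.0/7.3 = 5.8904; K_W = (4C−1)/(4C−4)+0.615/C = 1.2578
τ_max = K_W·8FD/(πd³) = 1.2578·376.24 = 473.22 MPa
τ_max ≤ 599 MPa → acceptable

(a) 12 coils; (b) YES, τ_max = 473 MPa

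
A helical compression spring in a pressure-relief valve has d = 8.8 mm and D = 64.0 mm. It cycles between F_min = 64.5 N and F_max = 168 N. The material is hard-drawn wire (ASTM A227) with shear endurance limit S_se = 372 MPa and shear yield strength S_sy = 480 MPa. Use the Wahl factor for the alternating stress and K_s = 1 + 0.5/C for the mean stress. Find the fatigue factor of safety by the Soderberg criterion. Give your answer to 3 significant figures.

C = D/d = 64.0/8.8 = 7.2727; K_W = (4C−1)/(4C−4)+0.615/C = 1.2041; K_s = 1+0.5/C = 1.0688
F_a = (F_max−F_min)/2 = 51.75 N; F_m = (F_max+F_min)/2 = 116.25 N
τ_a = K_W·8F_aD/(πd³) = 1.2041 × 12.376 = 14.902 MPa
τ_m = K_s·8F_mD/(πd³) = 1.0688 × 27.801 = 29.713 MPa
Soderberg: 1/n_f = τ_a/S_se + τ_m/S_sy = 14.902/372 + 29.713/480 = 0.04006 + 0.06190 = 0.10196
n_f = 1/0.10196 = 9.808

9.81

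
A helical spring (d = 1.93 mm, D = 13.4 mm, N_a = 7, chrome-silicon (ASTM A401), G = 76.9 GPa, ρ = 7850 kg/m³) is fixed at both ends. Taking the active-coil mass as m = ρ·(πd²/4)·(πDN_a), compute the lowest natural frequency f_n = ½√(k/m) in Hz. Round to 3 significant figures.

541 Hz

k = Gd⁴/(8D³N_a) = (76.9×10³)(1.93⁴)/(8·13.4³·7) = 7.9187 N/mm = 7918.7 N/m
Wire length L = πDN_a = π·13.4·7 = 294.68 mm
m = ρ·(πd²/4)·L = 7850 × 2.9255×10⁻⁶ m² × 0.29468 m = 0.0067675 kg
f_n = ½√(k/m) = 0.5·√(7918.7/0.0067675) = 0.5·√(1.1701e+06) = 540.86 Hz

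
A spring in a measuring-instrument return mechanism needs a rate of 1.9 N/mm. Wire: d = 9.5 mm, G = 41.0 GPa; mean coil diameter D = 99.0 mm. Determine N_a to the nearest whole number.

N_a = Gd⁴/(8D³k) = (41.0×10³ × 9.5⁴)/(8 × 99.0³ × 1.9)
    = 3.33948e+08 / 1.47485e+07 = 22.64 → 23 coils

23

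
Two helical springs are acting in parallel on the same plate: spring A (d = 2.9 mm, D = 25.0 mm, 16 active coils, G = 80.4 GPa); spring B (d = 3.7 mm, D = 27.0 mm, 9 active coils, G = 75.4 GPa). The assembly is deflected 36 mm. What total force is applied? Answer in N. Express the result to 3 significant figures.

k_A = Gd⁴/(8D³N_a) = (80.4×10³)(2.9⁴)/(8·25.0³·16) = 2.8433 N/mm
k_B = Gd⁴/(8D³N_a) = (75.4×10³)(3.7⁴)/(8·27.0³·9) = 9.9714 N/mm
Parallel: k_eq = 2.8433 + 9.9714 = 12.815 N/mm
F = k_eq·δ = 12.815·36 = 461.33 N

461 N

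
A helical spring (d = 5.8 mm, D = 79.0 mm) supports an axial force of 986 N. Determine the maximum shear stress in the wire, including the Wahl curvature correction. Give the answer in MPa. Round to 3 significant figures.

Spring index C = D/d = 79.0/5.8 = 13.6207
K_W = (4C−1)/(4C−4) + 0.615/C = 53.483/50.483 + 0.0452 = 1.1046
τ₀ = 8FD/(πd³) = 8·986·79.0/(π·5.8³) = 623152/612.96 = 1016.6 MPa
τ_max = K·τ₀ = 1.1046 × 1016.6 = 1122.9 MPa

1120 MPa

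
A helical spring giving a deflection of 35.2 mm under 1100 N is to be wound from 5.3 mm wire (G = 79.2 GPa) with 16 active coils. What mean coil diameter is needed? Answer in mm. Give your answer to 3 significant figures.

25.0 mm

Required rate k = F/δ = 1100/35.2 = 31.25 N/mm
D = (Gd⁴/(8N_a·k))^(1/3) = (79.2×10³·5.3⁴/(8·16·31.25))^(1/3)
  = (15623.2)^(1/3) = 24.9990 mm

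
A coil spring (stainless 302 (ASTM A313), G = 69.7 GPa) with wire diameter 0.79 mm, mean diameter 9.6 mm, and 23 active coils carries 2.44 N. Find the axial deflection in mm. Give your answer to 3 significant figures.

k = Gd⁴/(8D³N_a) = (69.7×10³)(0.79⁴)/(8·9.6³·23) = 0.16677 N/mm
δ = F/k = 2.44 / 0.16677 = 14.631 mm

14.6 mm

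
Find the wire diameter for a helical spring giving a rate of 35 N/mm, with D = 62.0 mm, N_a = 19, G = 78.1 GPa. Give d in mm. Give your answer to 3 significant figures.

11.3 mm

d = (8D³N_a·k / G)^(1/4) = (8·62.0³·19·35 / (78.1×10³))^0.25
  = (16234)^0.25 = 11.2878 mm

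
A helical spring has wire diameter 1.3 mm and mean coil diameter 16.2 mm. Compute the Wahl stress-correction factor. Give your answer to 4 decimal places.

1.1148

C = D/d = 16.2/1.3 = 12.4615
K_W = (4C−1)/(4C−4) + 0.615/C = 48.846/45.846 + 0.0494 = 1.1148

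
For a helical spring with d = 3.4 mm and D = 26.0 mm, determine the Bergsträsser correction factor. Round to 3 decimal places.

C = D/d = 26.0/3.4 = 7.6471
K_B = (4C+2)/(4C−3) = 32.588/27.588 = 1.1812

1.181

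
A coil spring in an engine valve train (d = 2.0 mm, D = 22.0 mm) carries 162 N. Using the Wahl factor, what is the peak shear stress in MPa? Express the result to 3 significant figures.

1280 MPa

Spring index C = D/d = 22.0/2.0 = 11.0000
K_W = (4C−1)/(4C−4) + 0.615/C = 43.000/40.000 + 0.0559 = 1.1309
τ₀ = 8FD/(πd³) = 8·162·22.0/(π·2.0³) = 28512/25.133 = 1134.5 MPa
τ_max = K·τ₀ = 1.1309 × 1134.5 = 1283 MPa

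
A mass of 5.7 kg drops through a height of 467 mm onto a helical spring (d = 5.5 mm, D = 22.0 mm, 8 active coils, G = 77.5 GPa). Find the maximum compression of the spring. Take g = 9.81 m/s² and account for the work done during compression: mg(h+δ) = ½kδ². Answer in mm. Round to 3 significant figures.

k = Gd⁴/(8D³N_a) = (77.5×10³)(5.5⁴)/(8·22.0³·8) = 104.06 N/mm
W = mg = 5.7 × 9.81 = 55.917 N
½kδ² − Wδ − Wh = 0 → δ = (W + √(W² + 2kWh))/k
δ = (55.917 + √(3126.7 + 5.43495e+06))/104.06 = (55.917 + 2332)/104.06 = 22.946 mm

22.9 mm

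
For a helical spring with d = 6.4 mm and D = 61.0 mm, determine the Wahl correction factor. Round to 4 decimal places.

C = D/d = 61.0/6.4 = 9.5312
K_W = (4C−1)/(4C−4) + 0.615/C = 37.125/34.125 + 0.0645 = 1.1524

1.1524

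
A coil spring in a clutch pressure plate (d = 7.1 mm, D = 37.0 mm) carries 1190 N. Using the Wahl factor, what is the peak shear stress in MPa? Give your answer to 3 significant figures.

406 MPa

Spring index C = D/d = 37.0/7.1 = 5.2113
K_W = (4C−1)/(4C−4) + 0.615/C = 19.845/16.845 + 0.1180 = 1.2961
τ₀ = 8FD/(πd³) = 8·1190·37.0/(π·7.1³) = 352240/1124.4 = 313.27 MPa
τ_max = K·τ₀ = 1.2961 × 313.27 = 406.03 MPa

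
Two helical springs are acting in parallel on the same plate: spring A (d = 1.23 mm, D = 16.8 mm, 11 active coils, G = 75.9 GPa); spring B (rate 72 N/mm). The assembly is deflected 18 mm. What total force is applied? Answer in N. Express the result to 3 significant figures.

1300 N

k_A = Gd⁴/(8D³N_a) = (75.9×10³)(1.23⁴)/(8·16.8³·11) = 0.41634 N/mm
Parallel: k_eq = 0.41634 + 72 = 72.416 N/mm
F = k_eq·δ = 72.416·18 = 1303.5 N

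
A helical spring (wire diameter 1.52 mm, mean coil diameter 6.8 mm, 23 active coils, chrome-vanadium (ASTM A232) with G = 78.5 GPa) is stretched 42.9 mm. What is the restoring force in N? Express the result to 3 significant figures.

k = Gd⁴/(8D³N_a) = (78.5×10³)(1.52⁴)/(8·6.8³·23) = 7.2427 N/mm
F = k·δ = 7.2427 × 42.9 = 310.71 N

311 N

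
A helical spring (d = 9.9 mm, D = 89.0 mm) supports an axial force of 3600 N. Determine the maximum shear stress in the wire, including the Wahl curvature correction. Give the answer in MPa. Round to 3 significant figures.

977 MPa

Spring index C = D/d = 89.0/9.9 = 8.9899
K_W = (4C−1)/(4C−4) + 0.615/C = 34.960/31.960 + 0.0684 = 1.1623
τ₀ = 8FD/(πd³) = 8·3600·89.0/(π·9.9³) = 2.5632e+06/3048.3 = 840.87 MPa
τ_max = K·τ₀ = 1.1623 × 840.87 = 977.32 MPa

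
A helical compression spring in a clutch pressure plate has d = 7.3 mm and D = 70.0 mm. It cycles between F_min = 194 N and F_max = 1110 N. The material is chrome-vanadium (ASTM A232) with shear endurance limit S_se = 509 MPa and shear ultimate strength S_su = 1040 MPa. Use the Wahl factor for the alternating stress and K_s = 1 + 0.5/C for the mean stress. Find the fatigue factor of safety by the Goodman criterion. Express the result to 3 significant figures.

1.29

C = D/d = 70.0/7.3 = 9.5890; K_W = (4C−1)/(4C−4)+0.615/C = 1.1515; K_s = 1+0.5/C = 1.0521
F_a = (F_max−F_min)/2 = 458 N; F_m = (F_max+F_min)/2 = 652 N
τ_a = K_W·8F_aD/(πd³) = 1.1515 × 209.86 = 241.65 MPa
τ_m = K_s·8F_mD/(πd³) = 1.0521 × 298.76 = 314.33 MPa
Goodman: 1/n_f = τ_a/S_se + τ_m/S_su = 241.65/509 + 314.33/1040 = 0.47475 + 0.30224 = 0.77699
n_f = 1/0.77699 = 1.287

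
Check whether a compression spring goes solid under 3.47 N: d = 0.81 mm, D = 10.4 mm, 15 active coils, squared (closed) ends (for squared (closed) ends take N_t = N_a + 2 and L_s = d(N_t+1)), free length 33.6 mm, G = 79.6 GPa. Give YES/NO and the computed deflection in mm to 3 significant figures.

NO, δ = 13.7 mm

k = Gd⁴/(8D³N_a) = (79.6×10³)(0.81⁴)/(8·10.4³·15) = 0.25385 N/mm
N_t = 17; L_s = 0.81·18 = 14.58 mm; δ_solid = L₀ − L_s = 33.6 − 14.58 = 19.02 mm
δ = F/k = 3.47/0.25385 = 13.67 mm
δ < δ_solid → spring does not go solid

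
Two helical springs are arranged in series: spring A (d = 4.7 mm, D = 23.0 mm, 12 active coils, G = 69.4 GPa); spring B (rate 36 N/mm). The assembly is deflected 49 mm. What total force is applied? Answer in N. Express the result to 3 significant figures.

k_A = Gd⁴/(8D³N_a) = (69.4×10³)(4.7⁴)/(8·23.0³·12) = 28.993 N/mm
Series: 1/k_eq = 1/28.993 + 1/36 = 0.062269; k_eq = 16.059 N/mm
F = k_eq·δ = 16.059·49 = 786.91 N

787 N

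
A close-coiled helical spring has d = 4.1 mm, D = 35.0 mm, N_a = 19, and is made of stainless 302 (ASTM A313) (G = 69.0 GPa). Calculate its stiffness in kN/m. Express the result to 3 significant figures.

k = Gd⁴/(8D³N_a) = (69.0×10³ × 4.1⁴) / (8 × 35.0³ × 19)
  = 1.94978e+07 / 6.517e+06 = 2.9918 N/mm

2.99 kN/m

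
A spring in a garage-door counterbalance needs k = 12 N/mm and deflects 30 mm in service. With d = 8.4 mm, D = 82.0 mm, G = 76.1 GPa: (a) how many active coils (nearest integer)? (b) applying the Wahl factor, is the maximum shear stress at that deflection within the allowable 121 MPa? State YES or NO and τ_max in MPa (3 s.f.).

(a) 7 coils; (b) NO, τ_max = 149 MPa

N_a = Gd⁴/(8D³k) = (76.1×10³)(8.4⁴)/(8·82.0³·12) = 7.158 → N_a = 7
Actual rate k = Gd⁴/(8D³·7) = 12.271 N/mm
Working load F = kδ = 12.271·30 = 368.12 N
C = 82.0/8.4 = 9.7619; K_W = (4C−1)/(4C−4)+0.615/C = 1.1486
τ_max = K_W·8FD/(πd³) = 1.1486·129.69 = 148.96 MPa
τ_max > 121 MPa → exceeds allowable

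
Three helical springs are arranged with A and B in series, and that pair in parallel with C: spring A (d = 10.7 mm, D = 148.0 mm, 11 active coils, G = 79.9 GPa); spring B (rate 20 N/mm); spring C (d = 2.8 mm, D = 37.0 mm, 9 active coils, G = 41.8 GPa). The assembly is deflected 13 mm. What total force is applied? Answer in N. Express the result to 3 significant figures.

49.5 N

k_A = Gd⁴/(8D³N_a) = (79.9×10³)(10.7⁴)/(8·148.0³·11) = 3.6713 N/mm
k_C = Gd⁴/(8D³N_a) = (41.8×10³)(2.8⁴)/(8·37.0³·9) = 0.70448 N/mm
Springs A,B series: k_AB = 1/(1/3.6713+1/20) = 3.1019 N/mm; parallel with C: k_eq = 3.1019+0.70448 = 3.8063 N/mm
F = k_eq·δ = 3.8063·13 = 49.483 N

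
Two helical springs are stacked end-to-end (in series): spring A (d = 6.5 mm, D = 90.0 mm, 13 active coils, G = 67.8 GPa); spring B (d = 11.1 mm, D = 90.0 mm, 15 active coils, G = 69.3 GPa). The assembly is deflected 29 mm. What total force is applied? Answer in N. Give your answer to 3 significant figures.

40.9 N

k_A = Gd⁴/(8D³N_a) = (67.8×10³)(6.5⁴)/(8·90.0³·13) = 1.5963 N/mm
k_B = Gd⁴/(8D³N_a) = (69.3×10³)(11.1⁴)/(8·90.0³·15) = 12.026 N/mm
Series: 1/k_eq = 1/1.5963 + 1/12.026 = 0.70959; k_eq = 1.4093 N/mm
F = k_eq·δ = 1.4093·29 = 40.869 N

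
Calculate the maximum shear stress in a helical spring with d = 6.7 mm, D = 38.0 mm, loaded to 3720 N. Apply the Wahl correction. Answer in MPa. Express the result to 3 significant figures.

1520 MPa

Spring index C = D/d = 38.0/6.7 = 5.6716
K_W = (4C−1)/(4C−4) + 0.615/C = 21.687/18.687 + 0.1084 = 1.2690
τ₀ = 8FD/(πd³) = 8·3720·38.0/(π·6.7³) = 1.13088e+06/944.87 = 1196.9 MPa
τ_max = K·τ₀ = 1.2690 × 1196.9 = 1518.8 MPa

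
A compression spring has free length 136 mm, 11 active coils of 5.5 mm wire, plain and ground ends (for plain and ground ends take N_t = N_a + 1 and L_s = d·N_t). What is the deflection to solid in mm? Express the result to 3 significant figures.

70.0 mm

N_t = 12; L_s = 5.5·12 = 66 mm
δ_solid = L₀ − L_s = 136 − 66 = 70 mm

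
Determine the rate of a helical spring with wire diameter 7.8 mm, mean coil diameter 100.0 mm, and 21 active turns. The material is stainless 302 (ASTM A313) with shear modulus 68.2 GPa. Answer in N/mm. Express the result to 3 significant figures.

k = Gd⁴/(8D³N_a) = (68.2×10³ × 7.8⁴) / (8 × 100.0³ × 21)
  = 2.52443e+08 / 1.68e+08 = 1.5026 N/mm

1.50 N/mm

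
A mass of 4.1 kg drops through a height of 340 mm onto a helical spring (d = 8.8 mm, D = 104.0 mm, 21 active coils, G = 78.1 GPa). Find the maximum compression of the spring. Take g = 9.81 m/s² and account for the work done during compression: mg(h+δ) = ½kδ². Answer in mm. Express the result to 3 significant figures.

k = Gd⁴/(8D³N_a) = (78.1×10³)(8.8⁴)/(8·104.0³·21) = 2.4784 N/mm
W = mg = 4.1 × 9.81 = 40.221 N
½kδ² − Wδ − Wh = 0 → δ = (W + √(W² + 2kWh))/k
δ = (40.221 + √(1617.7 + 67785.1))/2.4784 = (40.221 + 263.44)/2.4784 = 122.52 mm

123 mm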